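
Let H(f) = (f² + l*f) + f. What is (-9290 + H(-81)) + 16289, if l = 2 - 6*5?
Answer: 15747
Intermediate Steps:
l = -28 (l = 2 - 30 = -28)
H(f) = f² - 27*f (H(f) = (f² - 28*f) + f = f² - 27*f)
(-9290 + H(-81)) + 16289 = (-9290 - 81*(-27 - 81)) + 16289 = (-9290 - 81*(-108)) + 16289 = (-9290 + 8748) + 16289 = -542 + 16289 = 15747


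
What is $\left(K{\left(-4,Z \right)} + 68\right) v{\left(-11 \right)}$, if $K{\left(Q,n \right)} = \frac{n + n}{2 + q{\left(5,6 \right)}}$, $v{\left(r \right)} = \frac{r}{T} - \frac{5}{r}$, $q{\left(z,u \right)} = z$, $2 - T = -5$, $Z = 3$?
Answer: $- \frac{41452}{539} \approx -76.905$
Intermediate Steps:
$T = 7$ ($T = 2 - -5 = 2 + 5 = 7$)
$v{\left(r \right)} = - \frac{5}{r} + \frac{r}{7}$ ($v{\left(r \right)} = \frac{r}{7} - \frac{5}{r} = - \frac{5}{r} + \frac{r}{7}$)
$K{\left(Q,n \right)} = \frac{2 n}{7}$ ($K{\left(Q,n \right)} = \frac{n + n}{2 + 5} = \frac{2 n}{7}$)
$\left(K{\left(-4,Z \right)} + 68\right) v{\left(-11 \right)} = \left(\frac{2}{7} \cdot 3 + 68\right) \left(- \frac{5}{-11} + \frac{1}{7} \left(-11\right)\right) = \left(\frac{6}{7} + 68\right) \left(\left(-5\right) \left(- \frac{1}{11}\right) - \frac{11}{7}\right) = \frac{482 \left(\frac{5}{11} - \frac{11}{7}\right)}{7} = \frac{482}{7} \left(- \frac{86}{77}\right) = - \frac{41452}{539}$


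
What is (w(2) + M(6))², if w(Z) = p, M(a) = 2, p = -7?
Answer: 25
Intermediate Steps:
w(Z) = -7
(w(2) + M(6))² = (-7 + 2)² = (-5)² = 25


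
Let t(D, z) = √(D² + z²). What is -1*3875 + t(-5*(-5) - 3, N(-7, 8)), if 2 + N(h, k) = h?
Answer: -3875 + √565 ≈ -3851.2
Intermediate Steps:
N(h, k) = -2 + h
-1*3875 + t(-5*(-5) - 3, N(-7, 8)) = -1*3875 + √((-5*(-5) - 3)² + (-2 - 7)²) = -3875 + √((25 - 3)² + (-9)²) = -3875 + √(22² + 81) = -3875 + √(484 + 81) = -3875 + √565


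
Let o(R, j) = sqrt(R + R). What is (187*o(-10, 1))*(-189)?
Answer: -70686*I*sqrt(5) ≈ -1.5806e+5*I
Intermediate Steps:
o(R, j) = sqrt(2)*sqrt(R) (o(R, j) = sqrt(2*R) = sqrt(2)*sqrt(R))
(187*o(-10, 1))*(-189) = (187*(sqrt(2)*sqrt(-10)))*(-189) = (187*(sqrt(2)*(I*sqrt(10))))*(-189) = (187*(2*I*sqrt(5)))*(-189) = (374*I*sqrt(5))*(-189) = -70686*I*sqrt(5)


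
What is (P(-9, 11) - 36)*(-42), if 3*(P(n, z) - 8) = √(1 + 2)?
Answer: 1176 - 14*√3 ≈ 1151.8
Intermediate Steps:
P(n, z) = 8 + √3/3 (P(n, z) = 8 + √(1 + 2)/3 = 8 + √3/3)
(P(-9, 11) - 36)*(-42) = ((8 + √3/3) - 36)*(-42) = (-28 + √3/3)*(-42) = 1176 - 14*√3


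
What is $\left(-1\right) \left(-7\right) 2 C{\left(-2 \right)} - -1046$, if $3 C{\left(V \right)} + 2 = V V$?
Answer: $\frac{3166}{3} \approx 1055.3$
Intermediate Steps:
$C{\left(V \right)} = - \frac{2}{3} + \frac{V^{2}}{3}$ ($C{\left(V \right)} = - \frac{2}{3} + \frac{V V}{3} = - \frac{2}{3} + \frac{V^{2}}{3}$)
$\left(-1\right) \left(-7\right) 2 C{\left(-2 \right)} - -1046 = \left(-1\right) \left(-7\right) 2 \left(- \frac{2}{3} + \frac{\left(-2\right)^{2}}{3}\right) - -1046 = 7 \cdot 2 \left(- \frac{2}{3} + \frac{1}{3} \cdot 4\right) + 1046 = 14 \left(- \frac{2}{3} + \frac{4}{3}\right) + 1046 = 14 \cdot \frac{2}{3} + 1046 = \frac{28}{3} + 1046 = \frac{3166}{3}$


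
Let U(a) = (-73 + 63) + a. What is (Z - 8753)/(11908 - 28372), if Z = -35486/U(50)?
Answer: 192803/329280 ≈ 0.58553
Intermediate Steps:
U(a) = -10 + a
Z = -17743/20 (Z = -35486/(-10 + 50) = -35486/40 = -35486*1/40 = -17743/20 ≈ -887.15)
(Z - 8753)/(11908 - 28372) = (-17743/20 - 8753)/(11908 - 28372) = -192803/20/(-16464) = -192803/20*(-1/16464) = 192803/329280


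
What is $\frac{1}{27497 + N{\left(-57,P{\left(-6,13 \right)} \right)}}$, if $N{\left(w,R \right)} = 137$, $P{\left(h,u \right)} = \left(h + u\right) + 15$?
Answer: $\frac{1}{27634} \approx 3.6187 \cdot 10^{-5}$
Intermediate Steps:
$P{\left(h,u \right)} = 15 + h + u$
$\frac{1}{27497 + N{\left(-57,P{\left(-6,13 \right)} \right)}} = \frac{1}{27497 + 137} = \frac{1}{27634}$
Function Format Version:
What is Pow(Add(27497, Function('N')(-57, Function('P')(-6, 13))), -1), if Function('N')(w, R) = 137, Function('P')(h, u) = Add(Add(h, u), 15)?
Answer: Rational(1, 27634) ≈ 3.6187e-5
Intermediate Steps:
Function('P')(h, u) = Add(15, h, u)
Pow(Add(27497, Function('N')(-57, Function('P')(-6, 13))), -1) = Pow(Add(27497, 137), -1) = Pow(27634, -1) = Rational(1, 27634)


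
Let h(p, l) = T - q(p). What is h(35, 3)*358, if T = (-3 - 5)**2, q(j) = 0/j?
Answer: 22912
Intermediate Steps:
q(j) = 0
T = 64 (T = (-8)**2 = 64)
h(p, l) = 64 (h(p, l) = 64 - 1*0 = 64 + 0 = 64)
h(35, 3)*358 = 64*358 = 22912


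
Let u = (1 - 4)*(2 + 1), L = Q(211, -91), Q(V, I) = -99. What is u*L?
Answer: 891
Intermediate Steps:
L = -99
u = -9 (u = -3*3 = -9)
u*L = -9*(-99) = 891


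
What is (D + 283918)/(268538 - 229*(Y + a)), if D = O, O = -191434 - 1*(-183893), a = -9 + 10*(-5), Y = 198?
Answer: 276377/236707 ≈ 1.1676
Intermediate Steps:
a = -59 (a = -9 - 50 = -59)
O = -7541 (O = -191434 + 183893 = -7541)
D = -7541
(D + 283918)/(268538 - 229*(Y + a)) = (-7541 + 283918)/(268538 - 229*(198 - 59)) = 276377/(268538 - 229*139) = 276377/(268538 - 31831) = 276377/236707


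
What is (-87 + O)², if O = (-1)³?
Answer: 7744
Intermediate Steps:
O = -1
(-87 + O)² = (-87 - 1)² = (-88)² = 7744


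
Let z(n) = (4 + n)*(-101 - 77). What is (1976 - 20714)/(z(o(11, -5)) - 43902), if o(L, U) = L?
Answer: 3123/7762 ≈ 0.40234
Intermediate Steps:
z(n) = -712 - 178*n (z(n) = (4 + n)*(-178) = -712 - 178*n)
(1976 - 20714)/(z(o(11, -5)) - 43902) = (1976 - 20714)/((-712 - 178*11) - 43902) = -18738/((-712 - 1958) - 43902) = -18738/(-2670 - 43902) = -18738/(-46572) = -18738*(-1/46572) = 3123/7762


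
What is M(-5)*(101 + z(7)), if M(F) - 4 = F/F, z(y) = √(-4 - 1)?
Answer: 505 + 5*I*√5 ≈ 505.0 + 11.18*I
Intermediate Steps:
z(y) = I*√5 (z(y) = √(-5) = I*√5)
M(F) = 5 (M(F) = 4 + F/F = 4 + 1 = 5)
M(-5)*(101 + z(7)) = 5*(101 + I*√5) = 505 + 5*I*√5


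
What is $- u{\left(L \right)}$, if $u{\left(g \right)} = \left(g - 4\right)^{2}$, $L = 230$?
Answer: $-51076$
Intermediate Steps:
$u{\left(g \right)} = \left(-4 + g\right)^{2}$
$- u{\left(L \right)} = - \left(-4 + 230\right)^{2} = - 226^{2} = \left(-1\right) 51076 = -51076$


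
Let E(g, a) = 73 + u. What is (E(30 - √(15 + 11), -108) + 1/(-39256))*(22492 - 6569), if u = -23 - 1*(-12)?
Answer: 38754527933/39256 ≈ 9.8723e+5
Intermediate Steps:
u = -11 (u = -23 + 12 = -11)
E(g, a) = 62 (E(g, a) = 73 - 11 = 62)
(E(30 - √(15 + 11), -108) + 1/(-39256))*(22492 - 6569) = (62 + 1/(-39256))*(22492 - 6569) = (62 - 1/39256)*15923 = (2433871/39256)*15923 = 38754527933/39256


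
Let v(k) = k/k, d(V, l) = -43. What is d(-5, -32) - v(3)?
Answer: -44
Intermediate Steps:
v(k) = 1
d(-5, -32) - v(3) = -43 - 1*1 = -43 - 1 = -44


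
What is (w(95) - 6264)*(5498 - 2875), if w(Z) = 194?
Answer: -15921610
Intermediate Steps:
(w(95) - 6264)*(5498 - 2875) = (194 - 6264)*(5498 - 2875) = -6070*2623 = -15921610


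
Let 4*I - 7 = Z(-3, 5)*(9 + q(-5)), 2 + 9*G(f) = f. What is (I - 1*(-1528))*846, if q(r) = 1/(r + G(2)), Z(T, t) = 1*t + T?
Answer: 12978909/10 ≈ 1.2979e+6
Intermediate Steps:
G(f) = -2/9 + f/9
Z(T, t) = T + t (Z(T, t) = t + T = T + t)
q(r) = 1/r (q(r) = 1/(r + (-2/9 + (⅑)*2)) = 1/(r + (-2/9 + 2/9)) = 1/(r + 0) = 1/r)
I = 123/20 (I = 7/4 + ((-3 + 5)*(9 + 1/(-5)))/4 = 7/4 + (2*(9 - ⅕))/4 = 7/4 + (2*(44/5))/4 = 7/4 + (¼)*(88/5) = 7/4 + 22/5 = 123/20 ≈ 6.1500)
(I - 1*(-1528))*846 = (123/20 - 1*(-1528))*846 = (123/20 + 1528)*846 = (30683/20)*846 = 12978909/10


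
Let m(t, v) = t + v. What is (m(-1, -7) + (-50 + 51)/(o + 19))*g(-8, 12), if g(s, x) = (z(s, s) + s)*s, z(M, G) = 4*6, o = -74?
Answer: 56448/55 ≈ 1026.3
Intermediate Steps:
z(M, G) = 24
g(s, x) = s*(24 + s) (g(s, x) = (24 + s)*s = s*(24 + s))
(m(-1, -7) + (-50 + 51)/(o + 19))*g(-8, 12) = ((-1 - 7) + (-50 + 51)/(-74 + 19))*(-8*(24 - 8)) = (-8 + 1/(-55))*(-8*16) = (-8 + 1*(-1/55))*(-128) = (-8 - 1/55)*(-128) = -441/55*(-128) = 56448/55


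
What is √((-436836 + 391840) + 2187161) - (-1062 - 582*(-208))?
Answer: -119994 + √2142165 ≈ -1.1853e+5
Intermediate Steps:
√((-436836 + 391840) + 2187161) - (-1062 - 582*(-208)) = √(-44996 + 2187161) - (-1062 + 121056) = √2142165 - 1*119994 = √2142165 - 119994 = -119994 + √2142165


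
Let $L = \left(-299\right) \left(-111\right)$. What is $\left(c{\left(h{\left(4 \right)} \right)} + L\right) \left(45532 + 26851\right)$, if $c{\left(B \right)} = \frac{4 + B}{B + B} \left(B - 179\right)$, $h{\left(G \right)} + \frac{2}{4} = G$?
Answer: $\frac{66883846341}{28} \approx 2.3887 \cdot 10^{9}$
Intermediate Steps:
$h{\left(G \right)} = - \frac{1}{2} + G$
$L = 33189$
$c{\left(B \right)} = \frac{\left(-179 + B\right) \left(4 + B\right)}{2 B}$ ($c{\left(B \right)} = \frac{4 + B}{2 B} \left(-179 + B\right) = \frac{\left(-179 + B\right) \left(4 + B\right)}{2 B}$)
$\left(c{\left(h{\left(4 \right)} \right)} + L\right) \left(45532 + 26851\right) = \left(\frac{-716 + \left(- \frac{1}{2} + 4\right) \left(-175 + \left(- \frac{1}{2} + 4\right)\right)}{2 \left(- \frac{1}{2} + 4\right)} + 33189\right) \left(45532 + 26851\right) = \left(\frac{-716 + \frac{7 \left(-175 + \frac{7}{2}\right)}{2}}{2 \cdot \frac{7}{2}} + 33189\right) 72383 = \left(\frac{1}{2} \cdot \frac{2}{7} \left(-716 + \frac{7}{2} \left(- \frac{343}{2}\right)\right) + 33189\right) 72383 = \left(\frac{1}{2} \cdot \frac{2}{7} \left(-716 - \frac{2401}{4}\right) + 33189\right) 72383 = \left(\frac{1}{2} \cdot \frac{2}{7} \left(- \frac{5265}{4}\right) + 33189\right) 72383 = \left(- \frac{5265}{28} + 33189\right) 72383 = \frac{924027}{28} \cdot 72383 = \frac{66883846341}{28}$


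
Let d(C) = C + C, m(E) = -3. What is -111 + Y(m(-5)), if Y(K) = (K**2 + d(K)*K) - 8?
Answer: -92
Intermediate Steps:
d(C) = 2*C
Y(K) = -8 + 3*K**2 (Y(K) = (K**2 + (2*K)*K) - 8 = (K**2 + 2*K**2) - 8 = 3*K**2 - 8 = -8 + 3*K**2)
-111 + Y(m(-5)) = -111 + (-8 + 3*(-3)**2) = -111 + (-8 + 3*9) = -111 + (-8 + 27) = -111 + 19 = -92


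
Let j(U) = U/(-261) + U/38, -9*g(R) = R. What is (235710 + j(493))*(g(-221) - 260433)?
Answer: -94469608201018/1539 ≈ -6.1384e+10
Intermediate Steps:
g(R) = -R/9
j(U) = 223*U/9918 (j(U) = U*(-1/261) + U*(1/38) = -U/261 + U/38 = 223*U/9918)
(235710 + j(493))*(g(-221) - 260433) = (235710 + (223/9918)*493)*(-1/9*(-221) - 260433) = (235710 + 3791/342)*(221/9 - 260433) = (80616611/342)*(-2343676/9) = -94469608201018/1539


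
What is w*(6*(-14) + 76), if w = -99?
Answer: 792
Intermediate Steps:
w*(6*(-14) + 76) = -99*(6*(-14) + 76) = -99*(-84 + 76) = -99*(-8) = 792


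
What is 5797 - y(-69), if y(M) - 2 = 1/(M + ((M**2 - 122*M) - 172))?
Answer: 74975709/12938 ≈ 5795.0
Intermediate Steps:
y(M) = 2 + 1/(-172 + M**2 - 121*M) (y(M) = 2 + 1/(M + ((M**2 - 122*M) - 172)) = 2 + 1/(M + (-172 + M**2 - 122*M)) = 2 + 1/(-172 + M**2 - 121*M))
5797 - y(-69) = 5797 - (343 - 2*(-69)**2 + 242*(-69))/(172 - 1*(-69)**2 + 121*(-69)) = 5797 - (343 - 2*4761 - 16698)/(172 - 1*4761 - 8349) = 5797 - (343 - 9522 - 16698)/(172 - 4761 - 8349) = 5797 - (-25877)/(-12938) = 5797 - (-1)*(-25877)/12938 = 5797 - 1*25877/12938 = 5797 - 25877/12938 = 74975709/12938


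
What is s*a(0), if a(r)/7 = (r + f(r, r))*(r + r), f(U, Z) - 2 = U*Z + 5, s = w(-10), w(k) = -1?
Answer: 0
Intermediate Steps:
s = -1
f(U, Z) = 7 + U*Z (f(U, Z) = 2 + (U*Z + 5) = 2 + (5 + U*Z) = 7 + U*Z)
a(r) = 14*r*(7 + r + r²) (a(r) = 7*((r + (7 + r*r))*(r + r)) = 7*((r + (7 + r²))*(2*r)) = 7*((7 + r + r²)*(2*r)) = 7*(2*r*(7 + r + r²)) = 14*r*(7 + r + r²))
s*a(0) = -14*0*(7 + 0 + 0²) = -14*0*(7 + 0 + 0) = -14*0*7 = -1*0 = 0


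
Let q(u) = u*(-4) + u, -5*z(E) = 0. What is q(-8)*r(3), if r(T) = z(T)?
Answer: 0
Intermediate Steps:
z(E) = 0 (z(E) = -⅕*0 = 0)
r(T) = 0
q(u) = -3*u (q(u) = -4*u + u = -3*u)
q(-8)*r(3) = -3*(-8)*0 = 24*0 = 0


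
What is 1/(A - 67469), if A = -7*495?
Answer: -1/70934 ≈ -1.4098e-5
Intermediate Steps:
A = -3465
1/(A - 67469) = 1/(-3465 - 67469) = 1/(-70934) = -1/70934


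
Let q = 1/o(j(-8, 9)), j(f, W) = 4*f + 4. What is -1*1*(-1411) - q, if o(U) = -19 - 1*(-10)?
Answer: 12700/9 ≈ 1411.1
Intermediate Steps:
j(f, W) = 4 + 4*f
o(U) = -9 (o(U) = -19 + 10 = -9)
q = -⅑ (q = 1/(-9) = -⅑ ≈ -0.11111)
-1*1*(-1411) - q = -1*1*(-1411) - 1*(-⅑) = -1*(-1411) + ⅑ = 1411 + ⅑ = 12700/9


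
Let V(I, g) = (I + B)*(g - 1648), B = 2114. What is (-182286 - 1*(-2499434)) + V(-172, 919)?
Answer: 901430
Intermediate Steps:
V(I, g) = (-1648 + g)*(2114 + I) (V(I, g) = (I + 2114)*(g - 1648) = (2114 + I)*(-1648 + g) = (-1648 + g)*(2114 + I))
(-182286 - 1*(-2499434)) + V(-172, 919) = (-182286 - 1*(-2499434)) + (-3483872 - 1648*(-172) + 2114*919 - 172*919) = (-182286 + 2499434) + (-3483872 + 283456 + 1942766 - 158068) = 2317148 - 1415718 = 901430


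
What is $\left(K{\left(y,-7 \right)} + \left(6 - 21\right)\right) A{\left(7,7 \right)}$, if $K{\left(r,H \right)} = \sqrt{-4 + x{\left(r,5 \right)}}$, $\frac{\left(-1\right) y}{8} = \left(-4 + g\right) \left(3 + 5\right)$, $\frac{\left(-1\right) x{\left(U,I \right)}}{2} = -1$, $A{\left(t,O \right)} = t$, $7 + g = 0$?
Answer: $-105 + 7 i \sqrt{2} \approx -105.0 + 9.8995 i$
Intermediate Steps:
$g = -7$ ($g = -7 + 0 = -7$)
$x{\left(U,I \right)} = 2$ ($x{\left(U,I \right)} = \left(-2\right) \left(-1\right) = 2$)
$y = 704$ ($y = - 8 \left(-4 - 7\right) \left(3 + 5\right) = - 8 \left(\left(-11\right) 8\right) = \left(-8\right) \left(-88\right) = 704$)
$K{\left(r,H \right)} = i \sqrt{2}$ ($K{\left(r,H \right)} = \sqrt{-4 + 2} = \sqrt{-2} = i \sqrt{2}$)
$\left(K{\left(y,-7 \right)} + \left(6 - 21\right)\right) A{\left(7,7 \right)} = \left(i \sqrt{2} + \left(6 - 21\right)\right) 7 = \left(i \sqrt{2} - 15\right) 7 = \left(-15 + i \sqrt{2}\right) 7 = -105 + 7 i \sqrt{2}$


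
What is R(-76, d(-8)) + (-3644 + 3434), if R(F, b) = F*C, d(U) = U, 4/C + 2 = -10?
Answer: -554/3 ≈ -184.67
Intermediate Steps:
C = -⅓ (C = 4/(-2 - 10) = 4/(-12) = 4*(-1/12) = -⅓ ≈ -0.33333)
R(F, b) = -F/3 (R(F, b) = F*(-⅓) = -F/3)
R(-76, d(-8)) + (-3644 + 3434) = -⅓*(-76) + (-3644 + 3434) = 76/3 - 210 = -554/3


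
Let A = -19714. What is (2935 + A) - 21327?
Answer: -38106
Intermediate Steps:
(2935 + A) - 21327 = (2935 - 19714) - 21327 = -16779 - 21327 = -38106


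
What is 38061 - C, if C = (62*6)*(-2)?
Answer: 38805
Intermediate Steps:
C = -744 (C = 372*(-2) = -744)
38061 - C = 38061 - 1*(-744) = 38061 + 744 = 38805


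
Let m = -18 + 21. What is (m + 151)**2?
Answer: 23716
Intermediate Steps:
m = 3
(m + 151)**2 = (3 + 151)**2 = 154**2 = 23716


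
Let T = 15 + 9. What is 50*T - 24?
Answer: 1176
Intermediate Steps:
T = 24
50*T - 24 = 50*24 - 24 = 1200 - 24 = 1176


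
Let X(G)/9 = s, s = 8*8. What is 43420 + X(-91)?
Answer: 43996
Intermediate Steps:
s = 64
X(G) = 576 (X(G) = 9*64 = 576)
43420 + X(-91) = 43420 + 576 = 43996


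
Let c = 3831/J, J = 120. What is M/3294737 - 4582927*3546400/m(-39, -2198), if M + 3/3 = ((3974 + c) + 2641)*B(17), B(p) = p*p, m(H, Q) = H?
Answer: 164766171261762003239/395368440 ≈ 4.1674e+11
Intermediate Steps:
B(p) = p²
c = 1277/40 (c = 3831/120 = 3831*(1/120) = 1277/40 ≈ 31.925)
M = 76838413/40 (M = -1 + ((3974 + 1277/40) + 2641)*17² = -1 + (160237/40 + 2641)*289 = -1 + (265877/40)*289 = -1 + 76838453/40 = 76838413/40 ≈ 1.9210e+6)
M/3294737 - 4582927*3546400/m(-39, -2198) = (76838413/40)/3294737 - 4582927/((-39/3546400)) = (76838413/40)*(1/3294737) - 4582927/((-39*1/3546400)) = 76838413/131789480 - 4582927/(-3/272800) = 76838413/131789480 - 4582927*(-272800/3) = 76838413/131789480 + 1250222485600/3 = 164766171261762003239/395368440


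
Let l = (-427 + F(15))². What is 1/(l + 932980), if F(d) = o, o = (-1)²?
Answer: 1/1114456 ≈ 8.9730e-7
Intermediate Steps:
o = 1
F(d) = 1
l = 181476 (l = (-427 + 1)² = (-426)² = 181476)
1/(l + 932980) = 1/(181476 + 932980) = 1/1114456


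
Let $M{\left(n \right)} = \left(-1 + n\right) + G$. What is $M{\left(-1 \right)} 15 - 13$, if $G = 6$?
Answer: $47$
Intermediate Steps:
$M{\left(n \right)} = 5 + n$ ($M{\left(n \right)} = \left(-1 + n\right) + 6 = 5 + n$)
$M{\left(-1 \right)} 15 - 13 = \left(5 - 1\right) 15 - 13 = 4 \cdot 15 - 13 = 60 - 13 = 47$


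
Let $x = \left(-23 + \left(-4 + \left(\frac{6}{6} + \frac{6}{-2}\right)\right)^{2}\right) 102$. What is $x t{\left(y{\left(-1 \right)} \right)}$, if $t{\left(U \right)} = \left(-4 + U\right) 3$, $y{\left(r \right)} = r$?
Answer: $-19890$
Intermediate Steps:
$t{\left(U \right)} = -12 + 3 U$
$x = 1326$ ($x = \left(-23 + \left(-4 + \left(6 \cdot \frac{1}{6} + 6 \left(- \frac{1}{2}\right)\right)\right)^{2}\right) 102 = \left(-23 + \left(-4 + \left(1 - 3\right)\right)^{2}\right) 102 = \left(-23 + \left(-4 - 2\right)^{2}\right) 102 = \left(-23 + \left(-6\right)^{2}\right) 102 = \left(-23 + 36\right) 102 = 13 \cdot 102 = 1326$)
$x t{\left(y{\left(-1 \right)} \right)} = 1326 \left(-12 + 3 \left(-1\right)\right) = 1326 \left(-12 - 3\right) = 1326 \left(-15\right) = -19890$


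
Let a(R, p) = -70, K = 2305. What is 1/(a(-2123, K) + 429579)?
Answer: 1/429509 ≈ 2.3282e-6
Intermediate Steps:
1/(a(-2123, K) + 429579) = 1/(-70 + 429579) = 1/429509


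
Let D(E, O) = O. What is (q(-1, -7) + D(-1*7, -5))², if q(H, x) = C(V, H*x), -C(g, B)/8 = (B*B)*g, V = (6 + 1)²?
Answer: 369139369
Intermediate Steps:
V = 49 (V = 7² = 49)
C(g, B) = -8*g*B² (C(g, B) = -8*B*B*g = -8*B²*g = -8*g*B²)
q(H, x) = -392*H²*x² (q(H, x) = -8*49*(H*x)² = -8*49*H²*x² = -392*H²*x²)
(q(-1, -7) + D(-1*7, -5))² = (-392*(-1)²*(-7)² - 5)² = (-392*1*49 - 5)² = (-19208 - 5)² = (-19213)² = 369139369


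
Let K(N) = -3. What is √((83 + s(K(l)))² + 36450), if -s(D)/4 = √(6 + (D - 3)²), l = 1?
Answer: √(44011 - 664*√42) ≈ 199.27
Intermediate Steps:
s(D) = -4*√(6 + (-3 + D)²) (s(D) = -4*√(6 + (D - 3)²) = -4*√(6 + (-3 + D)²))
√((83 + s(K(l)))² + 36450) = √((83 - 4*√(6 + (-3 - 3)²))² + 36450) = √((83 - 4*√(6 + (-6)²))² + 36450) = √((83 - 4*√(6 + 36))² + 36450) = √((83 - 4*√42)² + 36450) = √(36450 + (83 - 4*√42)²)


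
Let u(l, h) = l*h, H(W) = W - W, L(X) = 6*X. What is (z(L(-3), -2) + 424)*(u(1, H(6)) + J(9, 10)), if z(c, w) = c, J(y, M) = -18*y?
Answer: -65772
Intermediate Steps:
H(W) = 0
u(l, h) = h*l
(z(L(-3), -2) + 424)*(u(1, H(6)) + J(9, 10)) = (6*(-3) + 424)*(0*1 - 18*9) = (-18 + 424)*(0 - 162) = 406*(-162) = -65772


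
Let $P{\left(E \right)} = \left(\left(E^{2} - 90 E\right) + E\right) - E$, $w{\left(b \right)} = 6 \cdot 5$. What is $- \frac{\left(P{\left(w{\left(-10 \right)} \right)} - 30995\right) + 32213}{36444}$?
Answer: $\frac{97}{6074} \approx 0.01597$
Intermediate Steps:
$w{\left(b \right)} = 30$
$P{\left(E \right)} = E^{2} - 90 E$ ($P{\left(E \right)} = \left(E^{2} - 89 E\right) - E = E^{2} - 90 E$)
$- \frac{\left(P{\left(w{\left(-10 \right)} \right)} - 30995\right) + 32213}{36444} = - \frac{\left(30 \left(-90 + 30\right) - 30995\right) + 32213}{36444} = - \frac{\left(30 \left(-60\right) - 30995\right) + 32213}{36444} = - \frac{\left(-1800 - 30995\right) + 32213}{36444} = - \frac{-32795 + 32213}{36444} = - \frac{-582}{36444} = \left(-1\right) \left(- \frac{97}{6074}\right) = \frac{97}{6074}$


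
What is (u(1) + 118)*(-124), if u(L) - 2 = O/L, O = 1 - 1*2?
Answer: -14756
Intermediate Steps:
O = -1 (O = 1 - 2 = -1)
u(L) = 2 - 1/L
(u(1) + 118)*(-124) = ((2 - 1/1) + 118)*(-124) = ((2 - 1*1) + 118)*(-124) = ((2 - 1) + 118)*(-124) = (1 + 118)*(-124) = 119*(-124) = -14756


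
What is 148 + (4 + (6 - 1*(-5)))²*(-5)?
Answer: -977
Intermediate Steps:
148 + (4 + (6 - 1*(-5)))²*(-5) = 148 + (4 + (6 + 5))²*(-5) = 148 + (4 + 11)²*(-5) = 148 + 15²*(-5) = 148 + 225*(-5) = 148 - 1125 = -977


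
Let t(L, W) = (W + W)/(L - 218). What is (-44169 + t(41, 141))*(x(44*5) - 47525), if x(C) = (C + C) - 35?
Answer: 122797782800/59 ≈ 2.0813e+9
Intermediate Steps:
t(L, W) = 2*W/(-218 + L) (t(L, W) = (2*W)/(-218 + L) = 2*W/(-218 + L))
x(C) = -35 + 2*C (x(C) = 2*C - 35 = -35 + 2*C)
(-44169 + t(41, 141))*(x(44*5) - 47525) = (-44169 + 2*141/(-218 + 41))*((-35 + 2*(44*5)) - 47525) = (-44169 + 2*141/(-177))*((-35 + 2*220) - 47525) = (-44169 + 2*141*(-1/177))*((-35 + 440) - 47525) = (-44169 - 94/59)*(405 - 47525) = -2606065/59*(-47120) = 122797782800/59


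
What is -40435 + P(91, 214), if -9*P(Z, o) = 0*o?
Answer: -40435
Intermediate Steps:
P(Z, o) = 0 (P(Z, o) = -0*o = -⅑*0 = 0)
-40435 + P(91, 214) = -40435 + 0 = -40435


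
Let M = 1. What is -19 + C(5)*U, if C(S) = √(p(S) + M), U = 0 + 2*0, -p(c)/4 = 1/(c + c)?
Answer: -19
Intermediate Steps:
p(c) = -2/c (p(c) = -4/(c + c) = -4*1/(2*c) = -2/c)
U = 0 (U = 0 + 0 = 0)
C(S) = √(1 - 2/S) (C(S) = √(-2/S + 1) = √(1 - 2/S))
-19 + C(5)*U = -19 + √((-2 + 5)/5)*0 = -19 + √((⅕)*3)*0 = -19 + √(⅗)*0 = -19 + (√15/5)*0 = -19 + 0 = -19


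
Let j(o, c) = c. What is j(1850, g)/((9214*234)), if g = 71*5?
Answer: 355/2156076 ≈ 0.00016465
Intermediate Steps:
g = 355
j(1850, g)/((9214*234)) = 355/((9214*234)) = 355/2156076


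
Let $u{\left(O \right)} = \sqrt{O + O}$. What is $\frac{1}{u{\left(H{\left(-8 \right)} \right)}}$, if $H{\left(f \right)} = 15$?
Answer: $\frac{\sqrt{30}}{30} \approx 0.18257$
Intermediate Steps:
$u{\left(O \right)} = \sqrt{2} \sqrt{O}$ ($u{\left(O \right)} = \sqrt{2 O} = \sqrt{2} \sqrt{O}$)
$\frac{1}{u{\left(H{\left(-8 \right)} \right)}} = \frac{1}{\sqrt{2} \sqrt{15}} = \frac{1}{\sqrt{30}} = \frac{\sqrt{30}}{30}$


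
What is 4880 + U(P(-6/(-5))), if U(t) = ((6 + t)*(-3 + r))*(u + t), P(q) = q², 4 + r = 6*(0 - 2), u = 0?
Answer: 2922776/625 ≈ 4676.4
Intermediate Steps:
r = -16 (r = -4 + 6*(0 - 2) = -4 + 6*(-2) = -4 - 12 = -16)
U(t) = t*(-114 - 19*t) (U(t) = ((6 + t)*(-3 - 16))*(0 + t) = ((6 + t)*(-19))*t = (-114 - 19*t)*t = t*(-114 - 19*t))
4880 + U(P(-6/(-5))) = 4880 + 19*(-6/(-5))²*(-6 - (-6/(-5))²) = 4880 + 19*(-6*(-⅕))²*(-6 - (-6*(-⅕))²) = 4880 + 19*(6/5)²*(-6 - (6/5)²) = 4880 + 19*(36/25)*(-6 - 1*36/25) = 4880 + 19*(36/25)*(-6 - 36/25) = 4880 + 19*(36/25)*(-186/25) = 4880 - 127224/625 = 2922776/625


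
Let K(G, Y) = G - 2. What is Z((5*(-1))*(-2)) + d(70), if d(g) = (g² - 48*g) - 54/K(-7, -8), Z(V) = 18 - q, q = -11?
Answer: 1575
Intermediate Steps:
K(G, Y) = -2 + G
Z(V) = 29 (Z(V) = 18 - 1*(-11) = 18 + 11 = 29)
d(g) = 6 + g² - 48*g (d(g) = (g² - 48*g) - 54/(-2 - 7) = (g² - 48*g) - 54/(-9) = (g² - 48*g) - 54*(-⅑) = (g² - 48*g) + 6 = 6 + g² - 48*g)
Z((5*(-1))*(-2)) + d(70) = 29 + (6 + 70² - 48*70) = 29 + (6 + 4900 - 3360) = 29 + 1546 = 1575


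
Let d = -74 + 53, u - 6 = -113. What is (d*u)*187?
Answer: 420189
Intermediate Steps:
u = -107 (u = 6 - 113 = -107)
d = -21
(d*u)*187 = -21*(-107)*187 = 2247*187 = 420189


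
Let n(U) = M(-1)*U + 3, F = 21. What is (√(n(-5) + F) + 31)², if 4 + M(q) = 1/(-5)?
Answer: 1006 + 186*√5 ≈ 1421.9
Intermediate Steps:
M(q) = -21/5 (M(q) = -4 + 1/(-5) = -4 - ⅕ = -21/5)
n(U) = 3 - 21*U/5 (n(U) = -21*U/5 + 3 = 3 - 21*U/5)
(√(n(-5) + F) + 31)² = (√((3 - 21/5*(-5)) + 21) + 31)² = (√((3 + 21) + 21) + 31)² = (√(24 + 21) + 31)² = (√45 + 31)² = (3*√5 + 31)² = (31 + 3*√5)²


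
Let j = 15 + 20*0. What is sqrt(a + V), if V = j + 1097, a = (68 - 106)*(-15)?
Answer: 29*sqrt(2) ≈ 41.012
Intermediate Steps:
j = 15 (j = 15 + 0 = 15)
a = 570 (a = -38*(-15) = 570)
V = 1112 (V = 15 + 1097 = 1112)
sqrt(a + V) = sqrt(570 + 1112) = sqrt(1682) = 29*sqrt(2)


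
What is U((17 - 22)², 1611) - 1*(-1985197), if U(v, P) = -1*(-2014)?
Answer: 1987211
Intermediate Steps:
U(v, P) = 2014
U((17 - 22)², 1611) - 1*(-1985197) = 2014 - 1*(-1985197) = 2014 + 1985197 = 1987211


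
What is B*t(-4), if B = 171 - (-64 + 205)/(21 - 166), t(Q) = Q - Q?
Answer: 0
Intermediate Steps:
t(Q) = 0
B = 24936/145 (B = 171 - 141/(-145) = 171 - 141*(-1)/145 = 171 - 1*(-141/145) = 171 + 141/145 = 24936/145 ≈ 171.97)
B*t(-4) = (24936/145)*0 = 0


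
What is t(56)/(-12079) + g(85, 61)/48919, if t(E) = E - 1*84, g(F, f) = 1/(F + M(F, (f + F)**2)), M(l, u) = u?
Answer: 29313646611/12645692554001 ≈ 0.0023181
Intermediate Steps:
g(F, f) = 1/(F + (F + f)**2) (g(F, f) = 1/(F + (f + F)**2) = 1/(F + (F + f)**2))
t(E) = -84 + E (t(E) = E - 84 = -84 + E)
t(56)/(-12079) + g(85, 61)/48919 = (-84 + 56)/(-12079) + 1/((85 + (85 + 61)**2)*48919) = -28*(-1/12079) + (1/48919)/(85 + 146**2) = 28/12079 + (1/48919)/(85 + 21316) = 28/12079 + (1/48919)/21401 = 28/12079 + (1/21401)*(1/48919) = 28/12079 + 1/1046915519 = 29313646611/12645692554001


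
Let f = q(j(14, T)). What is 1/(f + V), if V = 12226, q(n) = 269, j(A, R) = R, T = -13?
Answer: 1/12495 ≈ 8.0032e-5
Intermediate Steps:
f = 269
1/(f + V) = 1/(269 + 12226) = 1/12495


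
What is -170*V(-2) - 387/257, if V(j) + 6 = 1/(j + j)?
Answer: 545351/514 ≈ 1061.0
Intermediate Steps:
V(j) = -6 + 1/(2*j) (V(j) = -6 + 1/(j + j) = -6 + 1/(2*j))
-170*V(-2) - 387/257 = -170*(-6 + (½)/(-2)) - 387/257 = -170*(-6 + (½)*(-½)) - 387*1/257 = -170*(-6 - ¼) - 387/257 = -170*(-25/4) - 387/257 = 2125/2 - 387/257 = 545351/514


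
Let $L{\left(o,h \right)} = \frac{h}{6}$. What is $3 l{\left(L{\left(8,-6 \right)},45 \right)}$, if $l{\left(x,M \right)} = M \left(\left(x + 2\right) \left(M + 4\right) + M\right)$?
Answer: $12690$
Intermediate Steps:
$L{\left(o,h \right)} = \frac{h}{6}$ ($L{\left(o,h \right)} = h \frac{1}{6} = \frac{h}{6}$)
$l{\left(x,M \right)} = M \left(M + \left(2 + x\right) \left(4 + M\right)\right)$ ($l{\left(x,M \right)} = M \left(\left(2 + x\right) \left(4 + M\right) + M\right) = M \left(M + \left(2 + x\right) \left(4 + M\right)\right)$)
$3 l{\left(L{\left(8,-6 \right)},45 \right)} = 3 \cdot 45 \left(8 + 3 \cdot 45 + 4 \cdot \frac{1}{6} \left(-6\right) + 45 \cdot \frac{1}{6} \left(-6\right)\right) = 3 \cdot 45 \left(8 + 135 + 4 \left(-1\right) + 45 \left(-1\right)\right) = 3 \cdot 45 \left(8 + 135 - 4 - 45\right) = 3 \cdot 45 \cdot 94 = 3 \cdot 4230 = 12690$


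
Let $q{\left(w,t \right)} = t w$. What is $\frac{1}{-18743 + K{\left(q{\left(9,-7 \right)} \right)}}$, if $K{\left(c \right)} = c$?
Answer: $- \frac{1}{18806} \approx -5.3175 \cdot 10^{-5}$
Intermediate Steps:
$\frac{1}{-18743 + K{\left(q{\left(9,-7 \right)} \right)}} = \frac{1}{-18743 - 63} = \frac{1}{-18806} = - \frac{1}{18806}$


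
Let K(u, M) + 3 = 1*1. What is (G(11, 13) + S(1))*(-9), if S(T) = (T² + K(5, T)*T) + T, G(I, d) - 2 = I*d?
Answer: -1305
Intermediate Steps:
K(u, M) = -2 (K(u, M) = -3 + 1*1 = -3 + 1 = -2)
G(I, d) = 2 + I*d
S(T) = T² - T (S(T) = (T² - 2*T) + T = T² - T)
(G(11, 13) + S(1))*(-9) = ((2 + 11*13) + 1*(-1 + 1))*(-9) = ((2 + 143) + 1*0)*(-9) = (145 + 0)*(-9) = 145*(-9) = -1305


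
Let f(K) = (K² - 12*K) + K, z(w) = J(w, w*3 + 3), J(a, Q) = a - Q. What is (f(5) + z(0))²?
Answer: 1089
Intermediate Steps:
z(w) = -3 - 2*w (z(w) = w - (w*3 + 3) = w - (3*w + 3) = w - (3 + 3*w) = w + (-3 - 3*w) = -3 - 2*w)
f(K) = K² - 11*K
(f(5) + z(0))² = (5*(-11 + 5) + (-3 - 2*0))² = (5*(-6) + (-3 + 0))² = (-30 - 3)² = (-33)² = 1089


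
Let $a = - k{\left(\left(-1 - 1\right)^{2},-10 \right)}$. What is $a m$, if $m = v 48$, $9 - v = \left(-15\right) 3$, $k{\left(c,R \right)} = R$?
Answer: $25920$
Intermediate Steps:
$v = 54$ ($v = 9 - \left(-15\right) 3 = 9 - -45 = 9 + 45 = 54$)
$m = 2592$ ($m = 54 \cdot 48 = 2592$)
$a = 10$ ($a = \left(-1\right) \left(-10\right) = 10$)
$a m = 10 \cdot 2592 = 25920$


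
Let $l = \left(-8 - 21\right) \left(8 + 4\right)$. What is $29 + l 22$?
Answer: $-7627$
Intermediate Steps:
$l = -348$ ($l = \left(-29\right) 12 = -348$)
$29 + l 22 = 29 - 7656 = -7627$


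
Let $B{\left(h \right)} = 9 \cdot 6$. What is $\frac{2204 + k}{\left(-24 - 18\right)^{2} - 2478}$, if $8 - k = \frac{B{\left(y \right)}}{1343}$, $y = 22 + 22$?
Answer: $- \frac{1485331}{479451} \approx -3.098$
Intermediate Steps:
$y = 44$
$B{\left(h \right)} = 54$
$k = \frac{10690}{1343}$ ($k = 8 - \frac{54}{1343} = \frac{10690}{1343} \approx 7.9598$)
$\frac{2204 + k}{\left(-24 - 18\right)^{2} - 2478} = \frac{2204 + \frac{10690}{1343}}{\left(-24 - 18\right)^{2} - 2478} = \frac{2970662}{1343 \left(\left(-42\right)^{2} - 2478\right)} = \frac{2970662}{1343 \left(1764 - 2478\right)} = \frac{2970662}{1343 \left(-714\right)} = \frac{2970662}{1343} \left(- \frac{1}{714}\right) = - \frac{1485331}{479451}$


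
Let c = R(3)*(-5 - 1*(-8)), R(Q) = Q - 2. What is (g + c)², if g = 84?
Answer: 7569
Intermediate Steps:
R(Q) = -2 + Q
c = 3 (c = (-2 + 3)*(-5 - 1*(-8)) = 1*(-5 + 8) = 1*3 = 3)
(g + c)² = (84 + 3)² = 87² = 7569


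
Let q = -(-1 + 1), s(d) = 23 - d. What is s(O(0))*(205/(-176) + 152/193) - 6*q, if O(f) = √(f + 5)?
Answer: -294699/33968 + 12813*√5/33968 ≈ -7.8323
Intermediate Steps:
O(f) = √(5 + f)
q = 0 (q = -1*0 = 0)
s(O(0))*(205/(-176) + 152/193) - 6*q = (23 - √(5 + 0))*(205/(-176) + 152/193) - 6*0 = (23 - √5)*(205*(-1/176) + 152*(1/193)) + 0 = (23 - √5)*(-205/176 + 152/193) + 0 = (23 - √5)*(-12813/33968) + 0 = (-294699/33968 + 12813*√5/33968) + 0 = -294699/33968 + 12813*√5/33968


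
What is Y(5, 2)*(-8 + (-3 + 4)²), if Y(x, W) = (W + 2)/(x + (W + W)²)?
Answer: -4/3 ≈ -1.3333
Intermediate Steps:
Y(x, W) = (2 + W)/(x + 4*W²) (Y(x, W) = (2 + W)/(x + (2*W)²) = (2 + W)/(x + 4*W²))
Y(5, 2)*(-8 + (-3 + 4)²) = ((2 + 2)/(5 + 4*2²))*(-8 + (-3 + 4)²) = (4/(5 + 4*4))*(-8 + 1²) = (4/(5 + 16))*(-8 + 1) = (4/21)*(-7) = -4/3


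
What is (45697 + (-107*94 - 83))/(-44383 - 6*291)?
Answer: -35556/46129 ≈ -0.77079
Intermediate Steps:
(45697 + (-107*94 - 83))/(-44383 - 6*291) = (45697 + (-10058 - 83))/(-44383 - 1746) = (45697 - 10141)/(-46129) = 35556*(-1/46129) = -35556/46129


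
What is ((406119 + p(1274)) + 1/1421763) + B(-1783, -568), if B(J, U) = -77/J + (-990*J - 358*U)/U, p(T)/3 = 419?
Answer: 290791610379016739/719940973836 ≈ 4.0391e+5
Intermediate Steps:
p(T) = 1257 (p(T) = 3*419 = 1257)
B(J, U) = -77/J + (-990*J - 358*U)/U
((406119 + p(1274)) + 1/1421763) + B(-1783, -568) = ((406119 + 1257) + 1/1421763) + (-358 - 77/(-1783) - 990*(-1783)/(-568)) = (407376 + 1/1421763) + (-358 - 77*(-1/1783) - 990*(-1783)*(-1/568)) = 579192123889/1421763 + (-358 + 77/1783 - 882585/284) = 579192123889/1421763 - 1754908363/506372 = 290791610379016739/719940973836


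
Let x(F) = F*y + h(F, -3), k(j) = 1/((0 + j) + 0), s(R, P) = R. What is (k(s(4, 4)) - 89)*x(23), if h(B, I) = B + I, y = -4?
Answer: 6390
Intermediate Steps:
k(j) = 1/j (k(j) = 1/(j + 0) = 1/j)
x(F) = -3 - 3*F (x(F) = F*(-4) + (F - 3) = -4*F + (-3 + F) = -3 - 3*F)
(k(s(4, 4)) - 89)*x(23) = (1/4 - 89)*(-3 - 3*23) = (¼ - 89)*(-3 - 69) = -355/4*(-72) = 6390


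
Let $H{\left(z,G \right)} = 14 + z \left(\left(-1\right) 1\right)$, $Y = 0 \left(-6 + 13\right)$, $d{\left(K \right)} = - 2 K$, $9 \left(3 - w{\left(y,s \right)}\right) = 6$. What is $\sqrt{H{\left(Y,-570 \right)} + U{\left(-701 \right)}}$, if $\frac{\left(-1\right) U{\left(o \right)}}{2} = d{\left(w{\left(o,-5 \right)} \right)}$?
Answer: $\frac{\sqrt{210}}{3} \approx 4.8305$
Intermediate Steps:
$w{\left(y,s \right)} = \frac{7}{3}$ ($w{\left(y,s \right)} = 3 - \frac{2}{3} = \frac{7}{3}$)
$Y = 0$ ($Y = 0 \cdot 7 = 0$)
$U{\left(o \right)} = \frac{28}{3}$ ($U{\left(o \right)} = - 2 \left(\left(-2\right) \frac{7}{3}\right) = \left(-2\right) \left(- \frac{14}{3}\right) = \frac{28}{3}$)
$H{\left(z,G \right)} = 14 - z$ ($H{\left(z,G \right)} = 14 + z \left(-1\right) = 14 - z$)
$\sqrt{H{\left(Y,-570 \right)} + U{\left(-701 \right)}} = \sqrt{\left(14 - 0\right) + \frac{28}{3}} = \sqrt{\left(14 + 0\right) + \frac{28}{3}} = \sqrt{14 + \frac{28}{3}} = \sqrt{\frac{70}{3}} = \frac{\sqrt{210}}{3}$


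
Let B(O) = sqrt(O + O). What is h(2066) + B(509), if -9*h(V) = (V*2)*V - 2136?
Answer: -8534576/9 + sqrt(1018) ≈ -9.4825e+5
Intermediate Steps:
h(V) = 712/3 - 2*V**2/9 (h(V) = -((V*2)*V - 2136)/9 = -((2*V)*V - 2136)/9 = -(2*V**2 - 2136)/9 = -(-2136 + 2*V**2)/9 = 712/3 - 2*V**2/9)
B(O) = sqrt(2)*sqrt(O) (B(O) = sqrt(2*O) = sqrt(2)*sqrt(O))
h(2066) + B(509) = (712/3 - 2/9*2066**2) + sqrt(2)*sqrt(509) = (712/3 - 2/9*4268356) + sqrt(1018) = (712/3 - 8536712/9) + sqrt(1018) = -8534576/9 + sqrt(1018)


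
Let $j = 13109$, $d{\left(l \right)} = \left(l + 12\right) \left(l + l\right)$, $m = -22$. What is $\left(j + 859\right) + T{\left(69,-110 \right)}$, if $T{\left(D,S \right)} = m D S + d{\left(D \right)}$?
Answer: $192126$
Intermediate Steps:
$d{\left(l \right)} = 2 l \left(12 + l\right)$ ($d{\left(l \right)} = \left(12 + l\right) 2 l = 2 l \left(12 + l\right)$)
$T{\left(D,S \right)} = - 22 D S + 2 D \left(12 + D\right)$
$\left(j + 859\right) + T{\left(69,-110 \right)} = \left(13109 + 859\right) + 2 \cdot 69 \left(12 + 69 - -1210\right) = 13968 + 2 \cdot 69 \left(12 + 69 + 1210\right) = 13968 + 2 \cdot 69 \cdot 1291 = 13968 + 178158 = 192126$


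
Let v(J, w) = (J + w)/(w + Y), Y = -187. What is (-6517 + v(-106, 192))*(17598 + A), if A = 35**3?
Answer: -1965312027/5 ≈ -3.9306e+8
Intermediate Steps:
A = 42875
v(J, w) = (J + w)/(-187 + w) (v(J, w) = (J + w)/(w - 187) = (J + w)/(-187 + w))
(-6517 + v(-106, 192))*(17598 + A) = (-6517 + (-106 + 192)/(-187 + 192))*(17598 + 42875) = (-6517 + 86/5)*60473 = -32499/5*60473 = -1965312027/5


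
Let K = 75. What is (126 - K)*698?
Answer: 35598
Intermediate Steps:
(126 - K)*698 = (126 - 1*75)*698 = (126 - 75)*698 = 51*698 = 35598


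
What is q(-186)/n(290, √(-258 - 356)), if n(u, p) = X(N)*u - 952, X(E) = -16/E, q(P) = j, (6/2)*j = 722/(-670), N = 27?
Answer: 3249/10165240 ≈ 0.00031962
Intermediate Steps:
j = -361/1005 (j = (722/(-670))/3 = (722*(-1/670))/3 = (⅓)*(-361/335) = -361/1005 ≈ -0.35920)
q(P) = -361/1005
n(u, p) = -952 - 16*u/27 (n(u, p) = (-16/27)*u - 952 = (-16*1/27)*u - 952 = -16*u/27 - 952 = -952 - 16*u/27)
q(-186)/n(290, √(-258 - 356)) = -361/(1005*(-952 - 16/27*290)) = -361/(1005*(-952 - 4640/27)) = -361/(1005*(-30344/27)) = -361/1005*(-27/30344) = 3249/10165240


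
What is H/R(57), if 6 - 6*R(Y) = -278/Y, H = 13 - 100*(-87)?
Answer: 1489923/310 ≈ 4806.2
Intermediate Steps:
H = 8713 (H = 13 + 8700 = 8713)
R(Y) = 1 + 139/(3*Y) (R(Y) = 1 - (-139)/(3*Y) = 1 + 139/(3*Y))
H/R(57) = 8713/(((139/3 + 57)/57)) = 8713/(((1/57)*(310/3))) = 8713/(310/171) = 8713*(171/310) = 1489923/310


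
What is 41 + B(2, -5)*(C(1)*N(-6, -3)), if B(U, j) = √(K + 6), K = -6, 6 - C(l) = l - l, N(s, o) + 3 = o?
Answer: 41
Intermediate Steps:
N(s, o) = -3 + o
C(l) = 6 (C(l) = 6 - (l - l) = 6 - 1*0 = 6 + 0 = 6)
B(U, j) = 0 (B(U, j) = √(-6 + 6) = √0 = 0)
41 + B(2, -5)*(C(1)*N(-6, -3)) = 41 + 0*(6*(-3 - 3)) = 41 + 0*(6*(-6)) = 41 + 0*(-36) = 41 + 0 = 41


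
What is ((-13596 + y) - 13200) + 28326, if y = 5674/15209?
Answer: 23275444/15209 ≈ 1530.4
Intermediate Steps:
y = 5674/15209 (y = 5674*(1/15209) = 5674/15209 ≈ 0.37307)
((-13596 + y) - 13200) + 28326 = ((-13596 + 5674/15209) - 13200) + 28326 = (-206775890/15209 - 13200) + 28326 = -407534690/15209 + 28326 = 23275444/15209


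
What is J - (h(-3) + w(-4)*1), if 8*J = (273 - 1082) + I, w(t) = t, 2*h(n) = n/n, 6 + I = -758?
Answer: -1545/8 ≈ -193.13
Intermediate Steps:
I = -764 (I = -6 - 758 = -764)
h(n) = ½ (h(n) = (n/n)/2 = (½)*1 = ½)
J = -1573/8 (J = ((273 - 1082) - 764)/8 = (-809 - 764)/8 = (⅛)*(-1573) = -1573/8 ≈ -196.63)
J - (h(-3) + w(-4)*1) = -1573/8 - (½ - 4*1) = -1573/8 - (½ - 4) = -1573/8 - 1*(-7/2) = -1573/8 + 7/2 = -1545/8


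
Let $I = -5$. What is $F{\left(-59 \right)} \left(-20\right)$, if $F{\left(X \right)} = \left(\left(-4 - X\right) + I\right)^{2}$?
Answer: $-50000$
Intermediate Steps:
$F{\left(X \right)} = \left(-9 - X\right)^{2}$ ($F{\left(X \right)} = \left(\left(-4 - X\right) - 5\right)^{2} = \left(-9 - X\right)^{2}$)
$F{\left(-59 \right)} \left(-20\right) = \left(9 - 59\right)^{2} \left(-20\right) = \left(-50\right)^{2} \left(-20\right) = 2500 \left(-20\right) = -50000$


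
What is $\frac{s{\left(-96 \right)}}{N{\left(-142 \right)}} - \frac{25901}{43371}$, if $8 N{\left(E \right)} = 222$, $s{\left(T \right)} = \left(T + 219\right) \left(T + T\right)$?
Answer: $- \frac{1366624385}{1604727} \approx -851.62$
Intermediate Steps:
$s{\left(T \right)} = 2 T \left(219 + T\right)$ ($s{\left(T \right)} = \left(219 + T\right) 2 T = 2 T \left(219 + T\right)$)
$N{\left(E \right)} = \frac{111}{4}$ ($N{\left(E \right)} = \frac{1}{8} \cdot 222 = \frac{111}{4}$)
$\frac{s{\left(-96 \right)}}{N{\left(-142 \right)}} - \frac{25901}{43371} = \frac{2 \left(-96\right) \left(219 - 96\right)}{\frac{111}{4}} - \frac{25901}{43371} = 2 \left(-96\right) 123 \cdot \frac{4}{111} - \frac{25901}{43371} = \left(-23616\right) \frac{4}{111} - \frac{25901}{43371} = - \frac{31488}{37} - \frac{25901}{43371} = - \frac{1366624385}{1604727}$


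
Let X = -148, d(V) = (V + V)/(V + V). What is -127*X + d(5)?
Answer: 18797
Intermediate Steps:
d(V) = 1 (d(V) = (2*V)/((2*V)) = (2*V)*(1/(2*V)) = 1)
-127*X + d(5) = -127*(-148) + 1 = 18796 + 1 = 18797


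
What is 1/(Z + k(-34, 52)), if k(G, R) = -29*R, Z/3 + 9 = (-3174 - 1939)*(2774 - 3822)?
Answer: 1/16073737 ≈ 6.2213e-8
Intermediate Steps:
Z = 16075245 (Z = -27 + 3*((-3174 - 1939)*(2774 - 3822)) = -27 + 3*(-5113*(-1048)) = -27 + 3*5358424 = -27 + 16075272 = 16075245)
1/(Z + k(-34, 52)) = 1/(16075245 - 29*52) = 1/(16075245 - 1508) = 1/16073737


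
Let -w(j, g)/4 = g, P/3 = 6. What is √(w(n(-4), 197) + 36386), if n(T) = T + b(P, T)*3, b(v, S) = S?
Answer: √35598 ≈ 188.67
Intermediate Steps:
P = 18 (P = 3*6 = 18)
n(T) = 4*T (n(T) = T + T*3 = T + 3*T = 4*T)
w(j, g) = -4*g
√(w(n(-4), 197) + 36386) = √(-4*197 + 36386) = √(-788 + 36386) = √35598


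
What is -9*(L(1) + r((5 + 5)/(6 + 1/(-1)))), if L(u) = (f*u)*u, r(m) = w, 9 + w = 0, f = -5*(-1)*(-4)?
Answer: 261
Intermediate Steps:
f = -20 (f = 5*(-4) = -20)
w = -9 (w = -9 + 0 = -9)
r(m) = -9
L(u) = -20*u² (L(u) = (-20*u)*u = -20*u²)
-9*(L(1) + r((5 + 5)/(6 + 1/(-1)))) = -9*(-20*1² - 9) = -9*(-20*1 - 9) = -9*(-20 - 9) = -9*(-29) = 261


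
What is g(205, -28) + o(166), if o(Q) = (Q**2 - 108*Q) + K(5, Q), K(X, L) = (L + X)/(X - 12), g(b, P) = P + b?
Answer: 68464/7 ≈ 9780.6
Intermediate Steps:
K(X, L) = (L + X)/(-12 + X)
o(Q) = -5/7 + Q**2 - 757*Q/7 (o(Q) = (Q**2 - 108*Q) + (Q + 5)/(-12 + 5) = (Q**2 - 108*Q) + (5 + Q)/(-7) = (Q**2 - 108*Q) - (5 + Q)/7 = (Q**2 - 108*Q) + (-5/7 - Q/7) = -5/7 + Q**2 - 757*Q/7)
g(205, -28) + o(166) = (-28 + 205) + (-5/7 + 166**2 - 757/7*166) = 177 + (-5/7 + 27556 - 125662/7) = 177 + 67225/7 = 68464/7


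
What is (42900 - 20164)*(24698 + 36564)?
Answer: 1392852832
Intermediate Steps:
(42900 - 20164)*(24698 + 36564) = 22736*61262 = 1392852832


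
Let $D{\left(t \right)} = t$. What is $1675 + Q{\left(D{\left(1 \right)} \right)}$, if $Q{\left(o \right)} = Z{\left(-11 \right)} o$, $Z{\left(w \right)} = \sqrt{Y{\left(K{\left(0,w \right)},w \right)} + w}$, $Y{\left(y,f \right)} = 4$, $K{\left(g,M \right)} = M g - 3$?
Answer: $1675 + i \sqrt{7} \approx 1675.0 + 2.6458 i$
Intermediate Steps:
$K{\left(g,M \right)} = -3 + M g$
$Z{\left(w \right)} = \sqrt{4 + w}$
$Q{\left(o \right)} = i o \sqrt{7}$ ($Q{\left(o \right)} = \sqrt{4 - 11} o = \sqrt{-7} o = i \sqrt{7} o = i o \sqrt{7}$)
$1675 + Q{\left(D{\left(1 \right)} \right)} = 1675 + i 1 \sqrt{7} = 1675 + i \sqrt{7}$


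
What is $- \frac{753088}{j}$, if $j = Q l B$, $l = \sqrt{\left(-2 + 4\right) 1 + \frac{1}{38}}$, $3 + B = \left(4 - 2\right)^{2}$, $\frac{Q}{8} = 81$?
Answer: $- \frac{13448 \sqrt{2926}}{891} \approx -816.43$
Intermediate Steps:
$Q = 648$ ($Q = 8 \cdot 81 = 648$)
$B = 1$ ($B = -3 + \left(4 - 2\right)^{2} = -3 + 2^{2} = -3 + 4 = 1$)
$l = \frac{\sqrt{2926}}{38}$ ($l = \sqrt{2 \cdot 1 + \frac{1}{38}} = \sqrt{2 + \frac{1}{38}} = \sqrt{\frac{77}{38}} = \frac{\sqrt{2926}}{38} \approx 1.4235$)
$j = \frac{324 \sqrt{2926}}{19}$ ($j = 648 \frac{\sqrt{2926}}{38} \cdot 1 = \frac{324 \sqrt{2926}}{19} \cdot 1 = \frac{324 \sqrt{2926}}{19} \approx 922.42$)
$- \frac{753088}{j} = - \frac{753088}{\frac{324}{19} \sqrt{2926}} = - 753088 \frac{\sqrt{2926}}{49896} = - \frac{13448 \sqrt{2926}}{891}$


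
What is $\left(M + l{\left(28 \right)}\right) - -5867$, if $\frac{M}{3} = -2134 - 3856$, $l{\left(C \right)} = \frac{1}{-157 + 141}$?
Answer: $- \frac{193649}{16} \approx -12103.0$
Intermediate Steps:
$l{\left(C \right)} = - \frac{1}{16}$ ($l{\left(C \right)} = \frac{1}{-16} = - \frac{1}{16}$)
$M = -17970$ ($M = 3 \left(-2134 - 3856\right) = 3 \left(-5990\right) = -17970$)
$\left(M + l{\left(28 \right)}\right) - -5867 = \left(-17970 - \frac{1}{16}\right) - -5867 = - \frac{287521}{16} + 5867 = - \frac{193649}{16}$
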